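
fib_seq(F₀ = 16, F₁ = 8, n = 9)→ [16, 8, 24, 32, 56, 88, 144, 232, 376]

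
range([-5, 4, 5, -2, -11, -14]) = 19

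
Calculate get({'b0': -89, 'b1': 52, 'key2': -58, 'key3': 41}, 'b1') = 52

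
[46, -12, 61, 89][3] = 89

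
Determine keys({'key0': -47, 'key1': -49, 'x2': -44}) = ['key0', 'key1', 'x2']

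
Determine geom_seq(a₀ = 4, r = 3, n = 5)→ a_0 = 4*3^0 = 4
a_1 = 4*3^1 = 12
a_2 = 4*3^2 = 36
...
= [4, 12, 36, 108, 324]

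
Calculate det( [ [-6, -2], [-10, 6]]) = -56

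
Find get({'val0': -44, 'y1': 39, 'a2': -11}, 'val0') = -44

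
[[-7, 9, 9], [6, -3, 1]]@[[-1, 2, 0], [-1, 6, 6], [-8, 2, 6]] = [[-74, 58, 108], [-11, -4, -12]]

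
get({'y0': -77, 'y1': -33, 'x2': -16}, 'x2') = -16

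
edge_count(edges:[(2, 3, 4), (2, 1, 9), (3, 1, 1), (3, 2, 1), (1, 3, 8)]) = 5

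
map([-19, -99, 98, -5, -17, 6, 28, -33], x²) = (-19)²=361, (-99)²=9801, (98)²=9604, (-5)²=25, (-17)²=289, (6)²=36, (28)²=784, (-33)²=1089
= [361, 9801, 9604, 25, 289, 36, 784, 1089]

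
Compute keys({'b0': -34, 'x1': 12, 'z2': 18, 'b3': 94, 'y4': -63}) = ['b0', 'x1', 'z2', 'b3', 'y4']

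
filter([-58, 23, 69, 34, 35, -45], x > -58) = keep x where x > -58: -58✗, 23✓, 69✓, 34✓, 35✓, -45✓
= [23, 69, 34, 35, -45]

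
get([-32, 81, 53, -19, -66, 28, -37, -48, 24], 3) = -19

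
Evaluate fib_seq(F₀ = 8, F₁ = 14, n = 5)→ F_2 = F_1 + F_0 = 22
F_3 = F_2 + F_1 = 36
F_4 = F_3 + F_2 = 58
= [8, 14, 22, 36, 58]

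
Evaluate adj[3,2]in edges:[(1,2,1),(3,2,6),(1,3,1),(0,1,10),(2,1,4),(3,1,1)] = 6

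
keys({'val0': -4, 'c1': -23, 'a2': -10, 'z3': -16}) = ['val0', 'c1', 'a2', 'z3']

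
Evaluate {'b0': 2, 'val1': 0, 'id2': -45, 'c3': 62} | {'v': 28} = {'b0': 2, 'val1': 0, 'id2': -45, 'c3': 62, 'v': 28}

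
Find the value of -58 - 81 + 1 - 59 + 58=-139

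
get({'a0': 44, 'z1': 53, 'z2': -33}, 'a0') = 44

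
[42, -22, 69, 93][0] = 42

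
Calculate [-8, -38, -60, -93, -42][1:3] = [-38, -60]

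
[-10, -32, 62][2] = 62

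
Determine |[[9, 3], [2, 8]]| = (9)*(8) - (3)*(2)
= 66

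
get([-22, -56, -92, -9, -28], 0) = -22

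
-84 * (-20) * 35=58800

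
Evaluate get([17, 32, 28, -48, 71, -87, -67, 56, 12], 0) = 17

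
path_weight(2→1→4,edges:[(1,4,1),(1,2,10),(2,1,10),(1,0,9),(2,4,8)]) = 11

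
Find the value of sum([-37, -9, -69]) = (-37) + (-9) + (-69)
= -115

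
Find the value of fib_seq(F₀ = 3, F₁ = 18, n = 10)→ [3, 18, 21, 39, 60, 99, 159, 258, 417, 675]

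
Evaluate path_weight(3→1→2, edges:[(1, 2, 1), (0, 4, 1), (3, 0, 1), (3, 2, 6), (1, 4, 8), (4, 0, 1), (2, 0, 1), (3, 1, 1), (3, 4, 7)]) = w(3→1)=1 + w(1→2)=1
= 2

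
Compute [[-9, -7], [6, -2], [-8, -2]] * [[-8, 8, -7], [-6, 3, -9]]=[[114, -93, 126], [-36, 42, -24], [76, -70, 74]]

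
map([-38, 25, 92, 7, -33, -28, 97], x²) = (-38)²=1444, (25)²=625, (92)²=8464, (7)²=49, (-33)²=1089, (-28)²=784, (97)²=9409
= [1444, 625, 8464, 49, 1089, 784, 9409]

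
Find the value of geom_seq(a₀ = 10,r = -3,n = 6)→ [10, -30, 90, -270, 810, -2430]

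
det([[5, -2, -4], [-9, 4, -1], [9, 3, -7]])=(1)*(5)*det([[4, -1], [3, -7]]) + (-1)*(-2)*det([[-9, -1], [9, -7]]) + (1)*(-4)*det([[-9, 4], [9, 3]])
= -125 + 144 + 252
= 271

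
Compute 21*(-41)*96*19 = -1570464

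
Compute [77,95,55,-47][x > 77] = keep x where x > 77: 77✗, 95✓, 55✗, -47✗
= [95]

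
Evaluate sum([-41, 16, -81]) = -106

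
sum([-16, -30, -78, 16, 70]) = (-16) + (-30) + (-78) + 16 + 70
= -38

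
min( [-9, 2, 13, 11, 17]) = -9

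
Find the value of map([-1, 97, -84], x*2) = -1*2=-2, 97*2=194, -84*2=-168
= [-2, 194, -168]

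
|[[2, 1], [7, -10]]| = (2)*(-10) - (1)*(7)
= -27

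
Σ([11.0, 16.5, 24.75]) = 52.25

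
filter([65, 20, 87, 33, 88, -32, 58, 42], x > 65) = [87, 88]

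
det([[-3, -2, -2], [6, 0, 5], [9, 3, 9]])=27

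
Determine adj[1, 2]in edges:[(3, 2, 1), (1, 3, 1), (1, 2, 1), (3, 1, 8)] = 1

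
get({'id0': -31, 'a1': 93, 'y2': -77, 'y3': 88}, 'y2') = -77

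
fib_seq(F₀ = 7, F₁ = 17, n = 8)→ F_2 = F_1 + F_0 = 24
F_3 = F_2 + F_1 = 41
F_4 = F_3 + F_2 = 65
...
= [7, 17, 24, 41, 65, 106, 171, 277]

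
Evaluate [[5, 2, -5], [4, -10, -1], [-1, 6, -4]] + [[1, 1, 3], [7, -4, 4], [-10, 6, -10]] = [[6, 3, -2], [11, -14, 3], [-11, 12, -14]]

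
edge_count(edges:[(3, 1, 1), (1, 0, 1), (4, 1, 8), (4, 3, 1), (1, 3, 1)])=5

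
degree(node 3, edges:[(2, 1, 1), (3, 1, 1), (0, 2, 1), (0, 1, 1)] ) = 1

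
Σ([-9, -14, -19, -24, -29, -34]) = (-9) + (-14) + (-19) + (-24) + (-29) + (-34)
= -129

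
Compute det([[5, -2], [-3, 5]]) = 19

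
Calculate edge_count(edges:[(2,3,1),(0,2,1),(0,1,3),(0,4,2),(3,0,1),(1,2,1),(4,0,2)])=7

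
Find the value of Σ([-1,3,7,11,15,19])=54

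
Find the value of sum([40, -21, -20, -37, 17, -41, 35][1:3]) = -41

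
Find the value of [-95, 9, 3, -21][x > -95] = keep x where x > -95: -95✗, 9✓, 3✓, -21✓
= [9, 3, -21]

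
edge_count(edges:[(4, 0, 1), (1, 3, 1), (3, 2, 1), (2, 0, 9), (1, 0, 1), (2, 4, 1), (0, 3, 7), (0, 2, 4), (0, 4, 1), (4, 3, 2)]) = 10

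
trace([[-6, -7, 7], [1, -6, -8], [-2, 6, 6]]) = diagonal: (-6) + (-6) + 6
= -6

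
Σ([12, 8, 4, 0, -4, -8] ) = 12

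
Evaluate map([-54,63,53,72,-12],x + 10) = [-44, 73, 63, 82, -2]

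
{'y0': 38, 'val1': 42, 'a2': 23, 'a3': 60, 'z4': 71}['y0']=38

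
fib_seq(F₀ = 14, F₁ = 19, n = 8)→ [14, 19, 33, 52, 85, 137, 222, 359]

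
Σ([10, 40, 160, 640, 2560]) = 3410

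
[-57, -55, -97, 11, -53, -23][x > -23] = keep x where x > -23: -57✗, -55✗, -97✗, 11✓, -53✗, -23✗
= [11]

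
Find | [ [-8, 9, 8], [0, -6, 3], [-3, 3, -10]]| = -633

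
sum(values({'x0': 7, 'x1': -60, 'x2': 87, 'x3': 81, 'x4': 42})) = 157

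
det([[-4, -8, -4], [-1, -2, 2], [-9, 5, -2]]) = (1)*(-4)*det([[-2, 2], [5, -2]]) + (-1)*(-8)*det([[-1, 2], [-9, -2]]) + (1)*(-4)*det([[-1, -2], [-9, 5]])
= 24 + 160 + 92
= 276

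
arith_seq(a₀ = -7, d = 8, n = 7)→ [-7, 1, 9, 17, 25, 33, 41]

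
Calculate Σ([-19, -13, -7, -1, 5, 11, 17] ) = (-19) + (-13) + (-7) + (-1) + 5 + 11 + 17
= -7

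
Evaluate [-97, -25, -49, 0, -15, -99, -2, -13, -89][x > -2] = [0]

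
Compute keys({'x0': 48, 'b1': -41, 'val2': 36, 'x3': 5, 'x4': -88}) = ['x0', 'b1', 'val2', 'x3', 'x4']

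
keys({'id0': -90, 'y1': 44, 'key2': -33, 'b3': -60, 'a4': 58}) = ['id0', 'y1', 'key2', 'b3', 'a4']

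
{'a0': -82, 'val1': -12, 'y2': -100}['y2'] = -100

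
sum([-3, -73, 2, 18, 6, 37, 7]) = -6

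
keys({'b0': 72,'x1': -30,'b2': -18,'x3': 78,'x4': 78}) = ['b0', 'x1', 'b2', 'x3', 'x4']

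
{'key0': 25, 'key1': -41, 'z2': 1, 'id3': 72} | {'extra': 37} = {'key0': 25, 'key1': -41, 'z2': 1, 'id3': 72, 'extra': 37}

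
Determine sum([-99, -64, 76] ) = (-99) + (-64) + 76
= -87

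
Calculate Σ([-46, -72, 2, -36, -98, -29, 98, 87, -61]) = -155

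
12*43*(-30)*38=-588240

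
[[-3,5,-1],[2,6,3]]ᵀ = [[-3, 2], [5, 6], [-1, 3]]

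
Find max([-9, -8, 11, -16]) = 11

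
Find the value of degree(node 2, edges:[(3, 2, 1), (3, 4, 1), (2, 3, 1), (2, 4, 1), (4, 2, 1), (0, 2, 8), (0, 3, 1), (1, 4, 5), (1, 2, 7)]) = 6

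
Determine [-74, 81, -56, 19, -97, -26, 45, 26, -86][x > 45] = keep x where x > 45: -74✗, 81✓, -56✗, 19✗, -97✗, -26✗, 45✗, 26✗, -86✗
= [81]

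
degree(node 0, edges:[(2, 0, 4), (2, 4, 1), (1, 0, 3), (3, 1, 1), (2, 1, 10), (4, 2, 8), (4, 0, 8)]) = 3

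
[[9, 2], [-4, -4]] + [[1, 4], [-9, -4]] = [[10, 6], [-13, -8]]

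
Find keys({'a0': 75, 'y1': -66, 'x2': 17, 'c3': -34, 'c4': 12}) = ['a0', 'y1', 'x2', 'c3', 'c4']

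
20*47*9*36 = 304560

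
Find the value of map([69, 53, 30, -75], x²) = (69)²=4761, (53)²=2809, (30)²=900, (-75)²=5625
= [4761, 2809, 900, 5625]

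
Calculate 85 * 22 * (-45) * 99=-8330850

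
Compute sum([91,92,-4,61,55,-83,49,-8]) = 91 + 92 + (-4) + 61 + 55 + (-83) + 49 + (-8)
= 253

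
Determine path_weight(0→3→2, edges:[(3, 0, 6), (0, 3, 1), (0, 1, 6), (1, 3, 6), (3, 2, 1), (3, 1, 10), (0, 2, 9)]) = w(0→3)=1 + w(3→2)=1
= 2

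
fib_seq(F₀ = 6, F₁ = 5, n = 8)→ F_2 = F_1 + F_0 = 11
F_3 = F_2 + F_1 = 16
F_4 = F_3 + F_2 = 27
...
= [6, 5, 11, 16, 27, 43, 70, 113]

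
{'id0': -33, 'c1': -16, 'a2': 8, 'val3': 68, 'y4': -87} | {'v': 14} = {'id0': -33, 'c1': -16, 'a2': 8, 'val3': 68, 'y4': -87, 'v': 14}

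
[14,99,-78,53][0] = 14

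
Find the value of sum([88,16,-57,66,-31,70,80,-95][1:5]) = -6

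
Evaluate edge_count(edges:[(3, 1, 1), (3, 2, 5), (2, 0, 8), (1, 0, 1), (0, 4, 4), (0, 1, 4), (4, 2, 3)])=7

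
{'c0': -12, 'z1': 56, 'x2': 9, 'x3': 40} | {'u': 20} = {'c0': -12, 'z1': 56, 'x2': 9, 'x3': 40, 'u': 20}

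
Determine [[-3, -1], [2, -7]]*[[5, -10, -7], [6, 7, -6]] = C[0][0] = (-3)*(5) + (-1)*(6) = -21
C[0][1] = (-3)*(-10) + (-1)*(7) = 23
C[0][2] = (-3)*(-7) + (-1)*(-6) = 27
C[1][0] = (2)*(5) + (-7)*(6) = -32
C[1][1] = (2)*(-10) + (-7)*(7) = -69
C[1][2] = (2)*(-7) + (-7)*(-6) = 28
= [[-21, 23, 27], [-32, -69, 28]]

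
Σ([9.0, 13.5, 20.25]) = 9.0 + 13.5 + 20.25
= 42.75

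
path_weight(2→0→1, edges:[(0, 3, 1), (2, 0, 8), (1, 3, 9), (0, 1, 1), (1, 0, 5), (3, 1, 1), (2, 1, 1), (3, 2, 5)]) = w(2→0)=8 + w(0→1)=1
= 9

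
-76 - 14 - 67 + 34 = -123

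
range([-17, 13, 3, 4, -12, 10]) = 30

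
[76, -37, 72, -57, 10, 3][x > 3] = [76, 72, 10]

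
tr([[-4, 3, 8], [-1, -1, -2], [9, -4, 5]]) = 0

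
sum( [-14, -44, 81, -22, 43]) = 44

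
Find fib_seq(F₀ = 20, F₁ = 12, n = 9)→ F_2 = F_1 + F_0 = 32
F_3 = F_2 + F_1 = 44
F_4 = F_3 + F_2 = 76
...
= [20, 12, 32, 44, 76, 120, 196, 316, 512]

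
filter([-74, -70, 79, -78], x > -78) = [-74, -70, 79]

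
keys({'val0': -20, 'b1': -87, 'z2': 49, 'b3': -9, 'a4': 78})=['val0', 'b1', 'z2', 'b3', 'a4']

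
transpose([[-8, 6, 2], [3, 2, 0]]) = [[-8, 3], [6, 2], [2, 0]]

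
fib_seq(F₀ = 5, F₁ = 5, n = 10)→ F_2 = F_1 + F_0 = 10
F_3 = F_2 + F_1 = 15
F_4 = F_3 + F_2 = 25
...
= [5, 5, 10, 15, 25, 40, 65, 105, 170, 275]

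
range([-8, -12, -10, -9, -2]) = 10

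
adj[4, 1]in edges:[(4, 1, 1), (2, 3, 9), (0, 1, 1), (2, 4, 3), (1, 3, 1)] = 1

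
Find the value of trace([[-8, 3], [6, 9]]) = 1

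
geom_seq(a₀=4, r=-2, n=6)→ [4, -8, 16, -32, 64, -128]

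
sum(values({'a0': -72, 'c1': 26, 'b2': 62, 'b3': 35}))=51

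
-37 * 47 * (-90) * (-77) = -12051270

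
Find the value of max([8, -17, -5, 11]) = 11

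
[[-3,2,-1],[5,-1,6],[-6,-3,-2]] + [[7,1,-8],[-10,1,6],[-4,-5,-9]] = [[4, 3, -9], [-5, 0, 12], [-10, -8, -11]]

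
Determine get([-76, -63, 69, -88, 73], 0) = -76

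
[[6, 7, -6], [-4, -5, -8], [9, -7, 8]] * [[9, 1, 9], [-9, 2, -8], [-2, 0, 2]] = C[0][0] = (6)*(9) + (7)*(-9) + (-6)*(-2) = 3
C[0][1] = (6)*(1) + (7)*(2) + (-6)*(0) = 20
C[0][2] = (6)*(9) + (7)*(-8) + (-6)*(2) = -14
C[1][0] = (-4)*(9) + (-5)*(-9) + (-8)*(-2) = 25
C[1][1] = (-4)*(1) + (-5)*(2) + (-8)*(0) = -14
C[1][2] = (-4)*(9) + (-5)*(-8) + (-8)*(2) = -12
... (3 more cells)
= [[3, 20, -14], [25, -14, -12], [128, -5, 153]]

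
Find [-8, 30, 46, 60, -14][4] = -14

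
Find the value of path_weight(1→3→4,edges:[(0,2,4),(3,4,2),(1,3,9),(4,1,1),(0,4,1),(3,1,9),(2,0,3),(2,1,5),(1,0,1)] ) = 11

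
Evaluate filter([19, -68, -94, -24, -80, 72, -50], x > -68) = [19, -24, 72, -50]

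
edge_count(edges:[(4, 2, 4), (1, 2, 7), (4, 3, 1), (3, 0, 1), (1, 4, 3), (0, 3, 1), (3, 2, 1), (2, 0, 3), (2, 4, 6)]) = 9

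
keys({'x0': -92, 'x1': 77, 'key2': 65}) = ['x0', 'x1', 'key2']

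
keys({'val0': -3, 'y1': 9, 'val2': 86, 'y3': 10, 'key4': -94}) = ['val0', 'y1', 'val2', 'y3', 'key4']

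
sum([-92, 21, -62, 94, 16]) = -23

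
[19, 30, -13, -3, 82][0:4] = [19, 30, -13, -3]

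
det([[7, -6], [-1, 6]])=(7)*(6) - (-6)*(-1)
= 36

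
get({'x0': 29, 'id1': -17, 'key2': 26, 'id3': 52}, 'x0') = 29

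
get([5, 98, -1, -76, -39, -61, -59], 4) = -39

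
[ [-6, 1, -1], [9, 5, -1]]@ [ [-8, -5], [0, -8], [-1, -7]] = [[49, 29], [-71, -78]]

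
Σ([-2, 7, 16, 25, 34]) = (-2) + 7 + 16 + 25 + 34
= 80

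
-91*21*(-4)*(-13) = -99372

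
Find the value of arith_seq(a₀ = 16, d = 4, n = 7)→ [16, 20, 24, 28, 32, 36, 40]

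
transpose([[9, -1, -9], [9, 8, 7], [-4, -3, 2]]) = [[9, 9, -4], [-1, 8, -3], [-9, 7, 2]]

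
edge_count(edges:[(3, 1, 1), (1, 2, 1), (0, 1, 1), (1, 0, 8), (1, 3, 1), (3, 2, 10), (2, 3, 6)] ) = 7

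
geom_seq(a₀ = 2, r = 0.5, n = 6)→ [2.0, 1.0, 0.5, 0.25, 0.125, 0.0625]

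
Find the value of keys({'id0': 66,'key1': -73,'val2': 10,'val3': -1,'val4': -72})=['id0', 'key1', 'val2', 'val3', 'val4']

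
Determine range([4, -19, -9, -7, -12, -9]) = 23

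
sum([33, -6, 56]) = 33 + (-6) + 56
= 83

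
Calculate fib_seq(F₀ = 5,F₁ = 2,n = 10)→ [5, 2, 7, 9, 16, 25, 41, 66, 107, 173]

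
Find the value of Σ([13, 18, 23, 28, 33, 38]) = 13 + 18 + 23 + 28 + 33 + 38
= 153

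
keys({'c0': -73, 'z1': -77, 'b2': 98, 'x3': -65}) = ['c0', 'z1', 'b2', 'x3']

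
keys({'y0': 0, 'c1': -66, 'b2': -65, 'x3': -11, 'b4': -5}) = ['y0', 'c1', 'b2', 'x3', 'b4']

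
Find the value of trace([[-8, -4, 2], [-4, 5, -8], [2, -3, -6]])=diagonal: (-8) + 5 + (-6)
= -9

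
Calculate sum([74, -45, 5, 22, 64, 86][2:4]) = 27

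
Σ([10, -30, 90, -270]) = -200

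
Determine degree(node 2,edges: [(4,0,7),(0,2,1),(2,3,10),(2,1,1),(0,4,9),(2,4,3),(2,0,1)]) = incident: (0,2), (2,3), (2,1), (2,4), (2,0)
= 5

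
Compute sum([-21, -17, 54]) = 16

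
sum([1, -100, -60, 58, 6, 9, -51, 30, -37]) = -144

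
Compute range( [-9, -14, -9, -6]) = 8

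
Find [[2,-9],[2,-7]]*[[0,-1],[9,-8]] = [[-81, 70], [-63, 54]]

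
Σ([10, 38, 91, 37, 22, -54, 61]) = 205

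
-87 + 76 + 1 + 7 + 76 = 73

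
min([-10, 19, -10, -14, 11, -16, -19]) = -19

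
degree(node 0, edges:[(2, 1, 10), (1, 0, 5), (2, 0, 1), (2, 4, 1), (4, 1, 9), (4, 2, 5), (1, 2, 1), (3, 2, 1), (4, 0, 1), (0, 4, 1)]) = incident: (1,0), (2,0), (4,0), (0,4)
= 4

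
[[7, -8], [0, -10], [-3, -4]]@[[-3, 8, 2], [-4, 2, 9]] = C[0][0] = (7)*(-3) + (-8)*(-4) = 11
C[0][1] = (7)*(8) + (-8)*(2) = 40
C[0][2] = (7)*(2) + (-8)*(9) = -58
C[1][0] = (0)*(-3) + (-10)*(-4) = 40
C[1][1] = (0)*(8) + (-10)*(2) = -20
C[1][2] = (0)*(2) + (-10)*(9) = -90
... (3 more cells)
= [[11, 40, -58], [40, -20, -90], [25, -32, -42]]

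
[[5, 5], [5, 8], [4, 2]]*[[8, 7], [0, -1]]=[[40, 30], [40, 27], [32, 26]]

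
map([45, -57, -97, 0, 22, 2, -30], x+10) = 45+10=55, -57+10=-47, -97+10=-87, 0+10=10, 22+10=32, 2+10=12, -30+10=-20
= [55, -47, -87, 10, 32, 12, -20]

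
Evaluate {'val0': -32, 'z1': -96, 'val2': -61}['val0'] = -32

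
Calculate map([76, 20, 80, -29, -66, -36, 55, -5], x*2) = [152, 40, 160, -58, -132, -72, 110, -10]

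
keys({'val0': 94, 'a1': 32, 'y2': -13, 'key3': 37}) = ['val0', 'a1', 'y2', 'key3']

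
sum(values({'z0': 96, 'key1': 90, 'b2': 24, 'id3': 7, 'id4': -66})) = 96 + 90 + 24 + 7 + (-66)
= 151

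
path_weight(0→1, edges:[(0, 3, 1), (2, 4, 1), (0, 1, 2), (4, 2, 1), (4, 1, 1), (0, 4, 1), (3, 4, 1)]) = 2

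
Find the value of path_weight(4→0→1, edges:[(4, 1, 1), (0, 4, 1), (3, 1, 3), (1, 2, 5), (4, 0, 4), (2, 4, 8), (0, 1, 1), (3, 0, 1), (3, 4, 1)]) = 5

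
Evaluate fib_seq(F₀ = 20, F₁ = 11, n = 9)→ F_2 = F_1 + F_0 = 31
F_3 = F_2 + F_1 = 42
F_4 = F_3 + F_2 = 73
...
= [20, 11, 31, 42, 73, 115, 188, 303, 491]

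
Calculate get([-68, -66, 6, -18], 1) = -66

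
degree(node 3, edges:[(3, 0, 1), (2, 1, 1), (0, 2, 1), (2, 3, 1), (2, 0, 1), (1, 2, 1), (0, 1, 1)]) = incident: (3,0), (2,3)
= 2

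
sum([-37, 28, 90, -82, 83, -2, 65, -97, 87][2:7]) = 154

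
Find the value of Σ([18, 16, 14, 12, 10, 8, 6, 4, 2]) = 18 + 16 + 14 + 12 + 10 + 8 + 6 + 4 + 2
= 90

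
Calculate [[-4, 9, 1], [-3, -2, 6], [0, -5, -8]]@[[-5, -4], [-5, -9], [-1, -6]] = [[-26, -71], [19, -6], [33, 93]]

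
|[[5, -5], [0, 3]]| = (5)*(3) - (-5)*(0)
= 15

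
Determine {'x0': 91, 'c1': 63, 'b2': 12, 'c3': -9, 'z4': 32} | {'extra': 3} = {'x0': 91, 'c1': 63, 'b2': 12, 'c3': -9, 'z4': 32, 'extra': 3}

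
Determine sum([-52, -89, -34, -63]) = (-52) + (-89) + (-34) + (-63)
= -238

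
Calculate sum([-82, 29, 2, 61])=(-82) + 29 + 2 + 61
= 10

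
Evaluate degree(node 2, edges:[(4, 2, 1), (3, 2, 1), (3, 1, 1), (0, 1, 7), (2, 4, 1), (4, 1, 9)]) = 3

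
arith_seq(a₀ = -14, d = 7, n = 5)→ a_0 = -14 + 0*7 = -14
a_1 = -14 + 1*7 = -7
a_2 = -14 + 2*7 = 0
...
= [-14, -7, 0, 7, 14]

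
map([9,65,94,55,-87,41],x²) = [81, 4225, 8836, 3025, 7569, 1681]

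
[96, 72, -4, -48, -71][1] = 72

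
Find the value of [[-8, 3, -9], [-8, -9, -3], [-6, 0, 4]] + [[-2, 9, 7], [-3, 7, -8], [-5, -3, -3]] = [[-10, 12, -2], [-11, -2, -11], [-11, -3, 1]]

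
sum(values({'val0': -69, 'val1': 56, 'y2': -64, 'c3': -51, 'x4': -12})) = (-69) + 56 + (-64) + (-51) + (-12)
= -140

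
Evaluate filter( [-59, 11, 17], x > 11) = keep x where x > 11: -59✗, 11✗, 17✓
= [17]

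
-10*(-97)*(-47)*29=-1322110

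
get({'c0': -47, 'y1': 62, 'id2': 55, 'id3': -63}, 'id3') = -63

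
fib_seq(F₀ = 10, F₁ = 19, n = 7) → F_2 = F_1 + F_0 = 29
F_3 = F_2 + F_1 = 48
F_4 = F_3 + F_2 = 77
...
= [10, 19, 29, 48, 77, 125, 202]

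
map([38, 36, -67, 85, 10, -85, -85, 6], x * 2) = 38*2=76, 36*2=72, -67*2=-134, 85*2=170, 10*2=20, -85*2=-170, -85*2=-170, 6*2=12
= [76, 72, -134, 170, 20, -170, -170, 12]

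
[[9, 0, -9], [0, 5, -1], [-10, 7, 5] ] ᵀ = [[9, 0, -10], [0, 5, 7], [-9, -1, 5]]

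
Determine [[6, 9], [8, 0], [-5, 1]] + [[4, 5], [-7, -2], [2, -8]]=[[10, 14], [1, -2], [-3, -7]]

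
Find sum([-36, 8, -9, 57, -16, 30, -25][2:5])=32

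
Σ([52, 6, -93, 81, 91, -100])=52 + 6 + (-93) + 81 + 91 + (-100)
= 37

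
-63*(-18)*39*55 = 2432430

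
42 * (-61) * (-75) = 192150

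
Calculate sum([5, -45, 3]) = -37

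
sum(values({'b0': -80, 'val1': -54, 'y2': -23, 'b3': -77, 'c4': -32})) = -266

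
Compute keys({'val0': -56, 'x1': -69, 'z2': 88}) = ['val0', 'x1', 'z2']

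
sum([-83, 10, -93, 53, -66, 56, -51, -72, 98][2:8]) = slice → [-93, 53, -66, 56, -51, -72]
(-93) + 53 + (-66) + 56 + (-51) + (-72)
= -173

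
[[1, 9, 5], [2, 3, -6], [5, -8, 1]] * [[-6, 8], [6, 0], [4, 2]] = C[0][0] = (1)*(-6) + (9)*(6) + (5)*(4) = 68
C[0][1] = (1)*(8) + (9)*(0) + (5)*(2) = 18
C[1][0] = (2)*(-6) + (3)*(6) + (-6)*(4) = -18
C[1][1] = (2)*(8) + (3)*(0) + (-6)*(2) = 4
C[2][0] = (5)*(-6) + (-8)*(6) + (1)*(4) = -74
C[2][1] = (5)*(8) + (-8)*(0) + (1)*(2) = 42
= [[68, 18], [-18, 4], [-74, 42]]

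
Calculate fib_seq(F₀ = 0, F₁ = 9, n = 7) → [0, 9, 9, 18, 27, 45, 72]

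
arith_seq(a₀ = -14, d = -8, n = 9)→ [-14, -22, -30, -38, -46, -54, -62, -70, -78]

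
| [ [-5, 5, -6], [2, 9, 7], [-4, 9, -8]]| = 291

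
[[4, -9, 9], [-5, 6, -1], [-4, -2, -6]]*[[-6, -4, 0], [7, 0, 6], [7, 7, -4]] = [[-24, 47, -90], [65, 13, 40], [-32, -26, 12]]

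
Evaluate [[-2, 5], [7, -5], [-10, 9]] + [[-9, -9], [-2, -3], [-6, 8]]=[[-11, -4], [5, -8], [-16, 17]]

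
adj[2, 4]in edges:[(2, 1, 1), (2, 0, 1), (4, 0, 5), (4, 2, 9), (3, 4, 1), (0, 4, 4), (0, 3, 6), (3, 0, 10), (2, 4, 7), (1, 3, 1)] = 7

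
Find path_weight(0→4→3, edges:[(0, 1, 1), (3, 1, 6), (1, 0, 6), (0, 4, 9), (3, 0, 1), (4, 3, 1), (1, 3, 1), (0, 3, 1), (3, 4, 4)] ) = 10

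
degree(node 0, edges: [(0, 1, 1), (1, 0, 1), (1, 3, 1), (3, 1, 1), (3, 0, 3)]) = incident: (0,1), (1,0), (3,0)
= 3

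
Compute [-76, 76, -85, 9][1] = 76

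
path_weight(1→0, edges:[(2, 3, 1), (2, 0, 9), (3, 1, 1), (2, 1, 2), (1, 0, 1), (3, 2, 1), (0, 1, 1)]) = w(1→0)=1
= 1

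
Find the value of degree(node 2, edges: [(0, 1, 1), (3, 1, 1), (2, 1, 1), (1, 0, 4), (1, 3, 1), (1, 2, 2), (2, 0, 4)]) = 3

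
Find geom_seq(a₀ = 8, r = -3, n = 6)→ a_0 = 8*(-3)^0 = 8
a_1 = 8*(-3)^1 = -24
a_2 = 8*(-3)^2 = 72
...
= [8, -24, 72, -216, 648, -1944]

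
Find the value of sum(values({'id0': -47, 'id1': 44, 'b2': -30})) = (-47) + 44 + (-30)
= -33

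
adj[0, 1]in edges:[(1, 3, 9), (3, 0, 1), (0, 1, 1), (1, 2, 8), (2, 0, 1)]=1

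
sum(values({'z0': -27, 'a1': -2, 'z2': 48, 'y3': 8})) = 27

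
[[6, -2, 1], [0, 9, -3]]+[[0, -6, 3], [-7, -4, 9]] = [[6, -8, 4], [-7, 5, 6]]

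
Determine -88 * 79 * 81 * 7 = -3941784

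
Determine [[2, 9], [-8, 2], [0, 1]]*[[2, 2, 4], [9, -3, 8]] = [[85, -23, 80], [2, -22, -16], [9, -3, 8]]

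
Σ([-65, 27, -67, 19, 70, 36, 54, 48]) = 122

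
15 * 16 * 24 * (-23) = -132480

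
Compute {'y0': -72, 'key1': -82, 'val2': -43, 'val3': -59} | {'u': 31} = {'y0': -72, 'key1': -82, 'val2': -43, 'val3': -59, 'u': 31}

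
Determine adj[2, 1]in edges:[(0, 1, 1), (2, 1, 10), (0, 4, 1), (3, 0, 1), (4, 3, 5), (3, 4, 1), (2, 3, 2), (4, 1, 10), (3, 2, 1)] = 10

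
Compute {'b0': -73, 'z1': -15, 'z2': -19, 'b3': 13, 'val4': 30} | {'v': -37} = {'b0': -73, 'z1': -15, 'z2': -19, 'b3': 13, 'val4': 30, 'v': -37}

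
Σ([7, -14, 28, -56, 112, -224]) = -147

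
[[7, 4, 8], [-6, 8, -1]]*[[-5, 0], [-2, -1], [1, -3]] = [[-35, -28], [13, -5]]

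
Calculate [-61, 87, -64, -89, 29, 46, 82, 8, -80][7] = 8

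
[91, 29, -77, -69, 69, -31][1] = 29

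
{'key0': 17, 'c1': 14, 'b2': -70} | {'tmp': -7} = {'key0': 17, 'c1': 14, 'b2': -70, 'tmp': -7}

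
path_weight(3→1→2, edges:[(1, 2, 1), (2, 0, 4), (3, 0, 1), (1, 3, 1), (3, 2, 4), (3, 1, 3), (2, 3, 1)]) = 4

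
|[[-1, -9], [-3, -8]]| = (-1)*(-8) - (-9)*(-3)
= -19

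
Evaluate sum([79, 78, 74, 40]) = 271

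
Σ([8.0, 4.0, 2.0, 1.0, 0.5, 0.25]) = 8.0 + 4.0 + 2.0 + 1.0 + 0.5 + 0.25
= 15.75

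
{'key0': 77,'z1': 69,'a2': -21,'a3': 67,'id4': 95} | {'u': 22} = {'key0': 77, 'z1': 69, 'a2': -21, 'a3': 67, 'id4': 95, 'u': 22}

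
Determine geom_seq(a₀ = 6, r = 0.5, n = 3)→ a_0 = 6*0.5^0 = 6.0
a_1 = 6*0.5^1 = 3.0
a_2 = 6*0.5^2 = 1.5
= [6.0, 3.0, 1.5]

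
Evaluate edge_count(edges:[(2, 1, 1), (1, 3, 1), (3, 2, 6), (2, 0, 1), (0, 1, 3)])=5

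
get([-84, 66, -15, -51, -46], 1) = 66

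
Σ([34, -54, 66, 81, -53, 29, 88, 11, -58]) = 144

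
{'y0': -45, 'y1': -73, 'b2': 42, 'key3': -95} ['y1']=-73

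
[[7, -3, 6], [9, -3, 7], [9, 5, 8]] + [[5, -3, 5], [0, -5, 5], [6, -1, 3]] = [[12, -6, 11], [9, -8, 12], [15, 4, 11]]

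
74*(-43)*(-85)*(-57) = -15416790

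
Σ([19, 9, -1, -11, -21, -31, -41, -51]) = -128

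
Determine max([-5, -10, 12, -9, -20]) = 12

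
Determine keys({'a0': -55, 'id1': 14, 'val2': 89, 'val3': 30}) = ['a0', 'id1', 'val2', 'val3']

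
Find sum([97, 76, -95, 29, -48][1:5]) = slice → [76, -95, 29, -48]
76 + (-95) + 29 + (-48)
= -38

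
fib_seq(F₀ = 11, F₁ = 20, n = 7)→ F_2 = F_1 + F_0 = 31
F_3 = F_2 + F_1 = 51
F_4 = F_3 + F_2 = 82
...
= [11, 20, 31, 51, 82, 133, 215]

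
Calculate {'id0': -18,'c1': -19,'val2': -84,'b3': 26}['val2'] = -84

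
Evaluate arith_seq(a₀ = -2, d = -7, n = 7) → [-2, -9, -16, -23, -30, -37, -44]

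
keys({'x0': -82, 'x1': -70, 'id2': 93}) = ['x0', 'x1', 'id2']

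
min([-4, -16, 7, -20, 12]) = -20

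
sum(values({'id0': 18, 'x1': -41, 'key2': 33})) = 10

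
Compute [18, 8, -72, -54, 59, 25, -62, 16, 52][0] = 18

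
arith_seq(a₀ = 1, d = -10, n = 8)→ [1, -9, -19, -29, -39, -49, -59, -69]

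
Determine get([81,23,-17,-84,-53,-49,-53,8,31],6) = -53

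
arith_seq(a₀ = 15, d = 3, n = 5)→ [15, 18, 21, 24, 27]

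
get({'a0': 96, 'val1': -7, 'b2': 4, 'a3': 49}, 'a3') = 49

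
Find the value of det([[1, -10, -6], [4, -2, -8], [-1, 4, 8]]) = 172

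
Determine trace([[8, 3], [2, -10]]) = diagonal: 8 + (-10)
= -2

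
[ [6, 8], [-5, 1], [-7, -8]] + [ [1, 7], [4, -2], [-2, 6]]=[[7, 15], [-1, -1], [-9, -2]]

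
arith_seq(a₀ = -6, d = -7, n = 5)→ a_0 = -6 + 0*-7 = -6
a_1 = -6 + 1*-7 = -13
a_2 = -6 + 2*-7 = -20
...
= [-6, -13, -20, -27, -34]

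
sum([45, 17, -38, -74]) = -50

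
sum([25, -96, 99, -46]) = 25 + (-96) + 99 + (-46)
= -18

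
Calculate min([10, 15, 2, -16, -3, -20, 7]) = -20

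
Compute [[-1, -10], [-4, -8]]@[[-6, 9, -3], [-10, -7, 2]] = C[0][0] = (-1)*(-6) + (-10)*(-10) = 106
C[0][1] = (-1)*(9) + (-10)*(-7) = 61
C[0][2] = (-1)*(-3) + (-10)*(2) = -17
C[1][0] = (-4)*(-6) + (-8)*(-10) = 104
C[1][1] = (-4)*(9) + (-8)*(-7) = 20
C[1][2] = (-4)*(-3) + (-8)*(2) = -4
= [[106, 61, -17], [104, 20, -4]]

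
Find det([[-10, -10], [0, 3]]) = (-10)*(3) - (-10)*(0)
= -30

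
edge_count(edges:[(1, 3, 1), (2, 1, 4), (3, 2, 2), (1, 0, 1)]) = 4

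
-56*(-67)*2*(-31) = -232624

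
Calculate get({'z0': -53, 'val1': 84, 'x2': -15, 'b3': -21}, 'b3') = -21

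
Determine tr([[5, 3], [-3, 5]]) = 10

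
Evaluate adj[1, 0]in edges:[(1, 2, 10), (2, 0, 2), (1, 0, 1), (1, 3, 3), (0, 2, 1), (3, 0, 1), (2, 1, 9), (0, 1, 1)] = 1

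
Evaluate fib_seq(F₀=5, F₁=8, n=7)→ F_2 = F_1 + F_0 = 13
F_3 = F_2 + F_1 = 21
F_4 = F_3 + F_2 = 34
...
= [5, 8, 13, 21, 34, 55, 89]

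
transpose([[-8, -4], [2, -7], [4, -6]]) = [[-8, 2, 4], [-4, -7, -6]]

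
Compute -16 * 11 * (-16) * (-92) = -259072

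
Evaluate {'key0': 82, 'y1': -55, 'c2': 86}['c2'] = 86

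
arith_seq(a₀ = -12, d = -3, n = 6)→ a_0 = -12 + 0*-3 = -12
a_1 = -12 + 1*-3 = -15
a_2 = -12 + 2*-3 = -18
...
= [-12, -15, -18, -21, -24, -27]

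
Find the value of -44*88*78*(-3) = 906048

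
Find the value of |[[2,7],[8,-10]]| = -76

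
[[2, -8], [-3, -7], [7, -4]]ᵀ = [[2, -3, 7], [-8, -7, -4]]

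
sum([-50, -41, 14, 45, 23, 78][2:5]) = 82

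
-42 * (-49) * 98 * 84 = 16941456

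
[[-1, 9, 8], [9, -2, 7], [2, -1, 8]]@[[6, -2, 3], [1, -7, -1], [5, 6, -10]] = [[43, -13, -92], [87, 38, -41], [51, 51, -73]]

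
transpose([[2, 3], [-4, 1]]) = [[2, -4], [3, 1]]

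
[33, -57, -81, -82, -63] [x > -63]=keep x where x > -63: 33✓, -57✓, -81✗, -82✗, -63✗
= [33, -57]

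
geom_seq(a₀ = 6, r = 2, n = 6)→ [6, 12, 24, 48, 96, 192]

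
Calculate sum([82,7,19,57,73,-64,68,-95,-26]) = 82 + 7 + 19 + 57 + 73 + (-64) + 68 + (-95) + (-26)
= 121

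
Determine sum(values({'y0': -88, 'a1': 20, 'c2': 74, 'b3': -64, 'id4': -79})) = -137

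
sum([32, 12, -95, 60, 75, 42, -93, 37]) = 70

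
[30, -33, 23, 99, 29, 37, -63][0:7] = [30, -33, 23, 99, 29, 37, -63]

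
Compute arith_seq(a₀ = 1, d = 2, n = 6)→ a_0 = 1 + 0*2 = 1
a_1 = 1 + 1*2 = 3
a_2 = 1 + 2*2 = 5
...
= [1, 3, 5, 7, 9, 11]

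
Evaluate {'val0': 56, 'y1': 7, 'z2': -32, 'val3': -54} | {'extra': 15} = {'val0': 56, 'y1': 7, 'z2': -32, 'val3': -54, 'extra': 15}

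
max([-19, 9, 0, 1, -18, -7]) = 9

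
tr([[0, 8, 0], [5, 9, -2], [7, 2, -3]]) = 6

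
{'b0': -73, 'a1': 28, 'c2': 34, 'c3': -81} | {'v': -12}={'b0': -73, 'a1': 28, 'c2': 34, 'c3': -81, 'v': -12}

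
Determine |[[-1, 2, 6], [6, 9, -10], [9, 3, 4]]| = -672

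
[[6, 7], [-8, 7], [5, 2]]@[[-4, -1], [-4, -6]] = [[-52, -48], [4, -34], [-28, -17]]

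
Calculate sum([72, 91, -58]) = 105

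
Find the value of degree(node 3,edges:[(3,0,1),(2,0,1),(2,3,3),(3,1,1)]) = incident: (3,0), (2,3), (3,1)
= 3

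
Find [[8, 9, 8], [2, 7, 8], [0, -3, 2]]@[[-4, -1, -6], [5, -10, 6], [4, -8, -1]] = C[0][0] = (8)*(-4) + (9)*(5) + (8)*(4) = 45
C[0][1] = (8)*(-1) + (9)*(-10) + (8)*(-8) = -162
C[0][2] = (8)*(-6) + (9)*(6) + (8)*(-1) = -2
C[1][0] = (2)*(-4) + (7)*(5) + (8)*(4) = 59
C[1][1] = (2)*(-1) + (7)*(-10) + (8)*(-8) = -136
C[1][2] = (2)*(-6) + (7)*(6) + (8)*(-1) = 22
... (3 more cells)
= [[45, -162, -2], [59, -136, 22], [-7, 14, -20]]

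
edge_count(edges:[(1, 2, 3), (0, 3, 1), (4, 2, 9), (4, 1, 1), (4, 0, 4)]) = 5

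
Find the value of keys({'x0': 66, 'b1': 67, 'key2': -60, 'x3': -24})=['x0', 'b1', 'key2', 'x3']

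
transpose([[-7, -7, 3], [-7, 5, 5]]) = [[-7, -7], [-7, 5], [3, 5]]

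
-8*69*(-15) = 8280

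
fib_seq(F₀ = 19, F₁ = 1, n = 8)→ F_2 = F_1 + F_0 = 20
F_3 = F_2 + F_1 = 21
F_4 = F_3 + F_2 = 41
...
= [19, 1, 20, 21, 41, 62, 103, 165]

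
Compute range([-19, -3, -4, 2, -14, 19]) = 38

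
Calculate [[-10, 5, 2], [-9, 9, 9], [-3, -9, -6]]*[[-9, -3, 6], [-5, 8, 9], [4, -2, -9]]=[[73, 66, -33], [72, 81, -54], [48, -51, -45]]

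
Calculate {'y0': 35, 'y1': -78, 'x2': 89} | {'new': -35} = {'y0': 35, 'y1': -78, 'x2': 89, 'new': -35}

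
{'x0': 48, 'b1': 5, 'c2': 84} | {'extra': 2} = {'x0': 48, 'b1': 5, 'c2': 84, 'extra': 2}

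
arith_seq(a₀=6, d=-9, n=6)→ [6, -3, -12, -21, -30, -39]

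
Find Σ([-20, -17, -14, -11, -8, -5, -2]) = (-20) + (-17) + (-14) + (-11) + (-8) + (-5) + (-2)
= -77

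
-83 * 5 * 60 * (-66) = 1643400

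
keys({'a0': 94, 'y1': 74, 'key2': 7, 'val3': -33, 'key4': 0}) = ['a0', 'y1', 'key2', 'val3', 'key4']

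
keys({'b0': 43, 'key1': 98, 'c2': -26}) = ['b0', 'key1', 'c2']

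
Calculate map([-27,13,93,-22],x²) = (-27)²=729, (13)²=169, (93)²=8649, (-22)²=484
= [729, 169, 8649, 484]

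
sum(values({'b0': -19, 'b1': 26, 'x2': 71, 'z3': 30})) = 108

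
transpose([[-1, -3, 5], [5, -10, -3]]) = [[-1, 5], [-3, -10], [5, -3]]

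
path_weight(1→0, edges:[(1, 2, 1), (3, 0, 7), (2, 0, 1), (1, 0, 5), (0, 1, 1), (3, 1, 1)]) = 5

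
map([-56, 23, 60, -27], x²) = [3136, 529, 3600, 729]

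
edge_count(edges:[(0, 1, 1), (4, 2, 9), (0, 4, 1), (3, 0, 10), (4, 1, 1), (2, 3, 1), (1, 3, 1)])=7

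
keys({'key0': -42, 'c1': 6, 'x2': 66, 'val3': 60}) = ['key0', 'c1', 'x2', 'val3']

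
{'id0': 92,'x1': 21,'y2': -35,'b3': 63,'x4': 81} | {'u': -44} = {'id0': 92, 'x1': 21, 'y2': -35, 'b3': 63, 'x4': 81, 'u': -44}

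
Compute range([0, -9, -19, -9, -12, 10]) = 29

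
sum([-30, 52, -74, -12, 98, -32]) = 2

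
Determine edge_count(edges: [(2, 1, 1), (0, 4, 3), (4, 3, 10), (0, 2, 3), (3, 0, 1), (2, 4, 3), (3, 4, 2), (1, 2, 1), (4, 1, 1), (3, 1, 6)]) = 10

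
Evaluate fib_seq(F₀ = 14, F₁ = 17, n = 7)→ [14, 17, 31, 48, 79, 127, 206]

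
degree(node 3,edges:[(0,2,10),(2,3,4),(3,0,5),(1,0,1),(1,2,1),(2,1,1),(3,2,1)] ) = 3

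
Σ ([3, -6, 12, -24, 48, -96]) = -63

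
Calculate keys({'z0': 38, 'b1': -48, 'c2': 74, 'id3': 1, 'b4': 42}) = ['z0', 'b1', 'c2', 'id3', 'b4']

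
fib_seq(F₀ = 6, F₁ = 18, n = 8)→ [6, 18, 24, 42, 66, 108, 174, 282]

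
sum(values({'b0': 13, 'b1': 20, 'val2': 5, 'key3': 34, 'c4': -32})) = 40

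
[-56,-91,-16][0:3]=[-56, -91, -16]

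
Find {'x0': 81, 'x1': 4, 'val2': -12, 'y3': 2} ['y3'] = 2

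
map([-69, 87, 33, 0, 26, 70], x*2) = [-138, 174, 66, 0, 52, 140]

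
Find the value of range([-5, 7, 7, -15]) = 22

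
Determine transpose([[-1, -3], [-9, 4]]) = [[-1, -9], [-3, 4]]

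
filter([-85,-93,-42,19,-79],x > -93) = [-85, -42, 19, -79]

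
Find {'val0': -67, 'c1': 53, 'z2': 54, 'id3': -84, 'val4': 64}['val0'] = -67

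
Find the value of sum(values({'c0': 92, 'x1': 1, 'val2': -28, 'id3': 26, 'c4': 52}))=143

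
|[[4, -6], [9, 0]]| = (4)*(0) - (-6)*(9)
= 54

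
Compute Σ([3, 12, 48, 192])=255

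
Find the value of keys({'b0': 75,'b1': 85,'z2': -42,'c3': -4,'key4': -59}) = ['b0', 'b1', 'z2', 'c3', 'key4']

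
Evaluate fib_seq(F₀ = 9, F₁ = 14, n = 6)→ F_2 = F_1 + F_0 = 23
F_3 = F_2 + F_1 = 37
F_4 = F_3 + F_2 = 60
...
= [9, 14, 23, 37, 60, 97]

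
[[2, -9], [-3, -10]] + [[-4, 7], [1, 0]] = [[-2, -2], [-2, -10]]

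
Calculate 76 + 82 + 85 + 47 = 290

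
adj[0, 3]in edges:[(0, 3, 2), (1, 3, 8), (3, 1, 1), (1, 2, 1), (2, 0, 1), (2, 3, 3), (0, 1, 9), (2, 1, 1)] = 2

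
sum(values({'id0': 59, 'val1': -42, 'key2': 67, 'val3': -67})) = 59 + (-42) + 67 + (-67)
= 17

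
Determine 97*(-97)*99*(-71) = 66135861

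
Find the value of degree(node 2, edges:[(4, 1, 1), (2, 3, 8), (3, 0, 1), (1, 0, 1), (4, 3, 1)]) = incident: (2,3)
= 1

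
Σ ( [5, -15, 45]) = 35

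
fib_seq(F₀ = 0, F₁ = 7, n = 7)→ F_2 = F_1 + F_0 = 7
F_3 = F_2 + F_1 = 14
F_4 = F_3 + F_2 = 21
...
= [0, 7, 7, 14, 21, 35, 56]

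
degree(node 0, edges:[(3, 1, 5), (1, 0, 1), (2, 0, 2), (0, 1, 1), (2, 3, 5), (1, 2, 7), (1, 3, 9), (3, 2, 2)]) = incident: (1,0), (2,0), (0,1)
= 3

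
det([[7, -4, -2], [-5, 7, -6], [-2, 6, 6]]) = (1)*(7)*det([[7, -6], [6, 6]]) + (-1)*(-4)*det([[-5, -6], [-2, 6]]) + (1)*(-2)*det([[-5, 7], [-2, 6]])
= 546 + -168 + 32
= 410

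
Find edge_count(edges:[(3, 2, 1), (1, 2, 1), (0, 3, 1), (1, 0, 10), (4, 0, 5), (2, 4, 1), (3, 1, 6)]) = 7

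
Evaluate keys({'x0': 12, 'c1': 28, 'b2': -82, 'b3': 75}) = ['x0', 'c1', 'b2', 'b3']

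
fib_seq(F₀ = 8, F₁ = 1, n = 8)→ [8, 1, 9, 10, 19, 29, 48, 77]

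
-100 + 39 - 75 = -136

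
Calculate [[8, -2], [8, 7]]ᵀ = [[8, 8], [-2, 7]]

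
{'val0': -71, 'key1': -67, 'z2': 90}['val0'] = -71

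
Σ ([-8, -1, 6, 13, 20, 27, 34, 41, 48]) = (-8) + (-1) + 6 + 13 + 20 + 27 + 34 + 41 + 48
= 180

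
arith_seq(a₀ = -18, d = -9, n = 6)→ [-18, -27, -36, -45, -54, -63]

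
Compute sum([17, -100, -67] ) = 17 + (-100) + (-67)
= -150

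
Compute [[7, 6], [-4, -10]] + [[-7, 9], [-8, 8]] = [[0, 15], [-12, -2]]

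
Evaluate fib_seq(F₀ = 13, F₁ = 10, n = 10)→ F_2 = F_1 + F_0 = 23
F_3 = F_2 + F_1 = 33
F_4 = F_3 + F_2 = 56
...
= [13, 10, 23, 33, 56, 89, 145, 234, 379, 613]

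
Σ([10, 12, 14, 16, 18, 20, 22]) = 10 + 12 + 14 + 16 + 18 + 20 + 22
= 112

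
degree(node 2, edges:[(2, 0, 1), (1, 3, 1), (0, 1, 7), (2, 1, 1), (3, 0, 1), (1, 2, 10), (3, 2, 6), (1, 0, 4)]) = incident: (2,0), (2,1), (1,2), (3,2)
= 4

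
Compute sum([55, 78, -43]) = 90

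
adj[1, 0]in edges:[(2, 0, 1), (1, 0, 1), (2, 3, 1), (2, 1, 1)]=1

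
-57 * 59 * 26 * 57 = -4983966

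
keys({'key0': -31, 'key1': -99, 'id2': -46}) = ['key0', 'key1', 'id2']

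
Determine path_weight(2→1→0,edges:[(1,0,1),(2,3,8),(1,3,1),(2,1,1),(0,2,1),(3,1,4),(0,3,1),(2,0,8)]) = 2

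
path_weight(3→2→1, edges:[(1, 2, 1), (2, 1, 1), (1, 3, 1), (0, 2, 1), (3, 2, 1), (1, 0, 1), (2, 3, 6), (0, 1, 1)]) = w(3→2)=1 + w(2→1)=1
= 2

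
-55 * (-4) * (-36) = -7920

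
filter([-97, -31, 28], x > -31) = keep x where x > -31: -97✗, -31✗, 28✓
= [28]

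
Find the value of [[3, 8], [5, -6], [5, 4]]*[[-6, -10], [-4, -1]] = [[-50, -38], [-6, -44], [-46, -54]]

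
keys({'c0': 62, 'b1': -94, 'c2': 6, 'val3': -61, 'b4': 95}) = ['c0', 'b1', 'c2', 'val3', 'b4']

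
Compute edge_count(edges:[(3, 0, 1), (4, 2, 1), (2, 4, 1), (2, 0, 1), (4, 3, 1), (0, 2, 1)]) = 6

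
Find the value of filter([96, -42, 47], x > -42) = [96, 47]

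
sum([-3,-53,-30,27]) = -59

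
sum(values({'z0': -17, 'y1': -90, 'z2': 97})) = (-17) + (-90) + 97
= -10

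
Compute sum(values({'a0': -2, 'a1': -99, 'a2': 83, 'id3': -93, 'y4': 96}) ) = -15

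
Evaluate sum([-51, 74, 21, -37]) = 7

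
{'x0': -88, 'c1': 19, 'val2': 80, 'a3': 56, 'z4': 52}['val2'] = 80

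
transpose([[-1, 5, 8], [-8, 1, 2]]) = [[-1, -8], [5, 1], [8, 2]]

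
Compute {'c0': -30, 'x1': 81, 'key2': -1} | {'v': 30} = {'c0': -30, 'x1': 81, 'key2': -1, 'v': 30}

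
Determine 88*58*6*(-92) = -2817408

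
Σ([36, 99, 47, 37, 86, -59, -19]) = 227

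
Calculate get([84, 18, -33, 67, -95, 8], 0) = 84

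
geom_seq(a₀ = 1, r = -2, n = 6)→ a_0 = 1*(-2)^0 = 1
a_1 = 1*(-2)^1 = -2
a_2 = 1*(-2)^2 = 4
...
= [1, -2, 4, -8, 16, -32]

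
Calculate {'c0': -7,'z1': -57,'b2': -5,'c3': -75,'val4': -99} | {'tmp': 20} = {'c0': -7, 'z1': -57, 'b2': -5, 'c3': -75, 'val4': -99, 'tmp': 20}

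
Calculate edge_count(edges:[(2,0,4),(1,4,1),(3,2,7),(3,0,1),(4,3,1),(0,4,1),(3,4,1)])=7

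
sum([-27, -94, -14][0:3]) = -135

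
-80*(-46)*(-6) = -22080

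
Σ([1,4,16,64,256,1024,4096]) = 1 + 4 + 16 + 64 + 256 + 1024 + 4096
= 5461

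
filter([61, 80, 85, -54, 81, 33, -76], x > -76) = [61, 80, 85, -54, 81, 33]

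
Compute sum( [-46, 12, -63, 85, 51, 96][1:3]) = -51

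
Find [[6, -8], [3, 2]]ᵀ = [[6, 3], [-8, 2]]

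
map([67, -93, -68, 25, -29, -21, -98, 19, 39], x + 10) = 67+10=77, -93+10=-83, -68+10=-58, 25+10=35, -29+10=-19, -21+10=-11, -98+10=-88, 19+10=29, 39+10=49
= [77, -83, -58, 35, -19, -11, -88, 29, 49]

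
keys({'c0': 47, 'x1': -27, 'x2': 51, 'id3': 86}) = ['c0', 'x1', 'x2', 'id3']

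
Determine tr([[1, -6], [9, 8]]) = 9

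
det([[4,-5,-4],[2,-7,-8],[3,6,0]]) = 180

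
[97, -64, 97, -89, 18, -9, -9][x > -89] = [97, -64, 97, 18, -9, -9]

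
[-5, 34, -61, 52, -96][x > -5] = keep x where x > -5: -5✗, 34✓, -61✗, 52✓, -96✗
= [34, 52]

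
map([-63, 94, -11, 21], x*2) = -63*2=-126, 94*2=188, -11*2=-22, 21*2=42
= [-126, 188, -22, 42]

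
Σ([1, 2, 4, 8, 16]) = 31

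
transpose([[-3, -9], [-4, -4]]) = [[-3, -4], [-9, -4]]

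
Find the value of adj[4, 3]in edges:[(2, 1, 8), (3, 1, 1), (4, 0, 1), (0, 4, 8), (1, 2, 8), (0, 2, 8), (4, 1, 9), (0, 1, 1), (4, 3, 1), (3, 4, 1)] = 1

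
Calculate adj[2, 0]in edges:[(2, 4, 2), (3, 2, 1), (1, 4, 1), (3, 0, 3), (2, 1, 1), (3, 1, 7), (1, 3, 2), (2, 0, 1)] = 1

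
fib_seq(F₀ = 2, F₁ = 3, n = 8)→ [2, 3, 5, 8, 13, 21, 34, 55]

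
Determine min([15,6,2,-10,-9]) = -10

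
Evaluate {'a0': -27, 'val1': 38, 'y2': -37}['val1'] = 38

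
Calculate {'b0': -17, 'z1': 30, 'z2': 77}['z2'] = 77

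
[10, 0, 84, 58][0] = 10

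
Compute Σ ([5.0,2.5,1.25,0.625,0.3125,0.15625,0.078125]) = 9.921875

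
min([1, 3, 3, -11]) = -11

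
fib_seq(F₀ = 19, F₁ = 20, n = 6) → [19, 20, 39, 59, 98, 157]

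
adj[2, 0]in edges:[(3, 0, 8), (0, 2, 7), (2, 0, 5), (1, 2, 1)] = 5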